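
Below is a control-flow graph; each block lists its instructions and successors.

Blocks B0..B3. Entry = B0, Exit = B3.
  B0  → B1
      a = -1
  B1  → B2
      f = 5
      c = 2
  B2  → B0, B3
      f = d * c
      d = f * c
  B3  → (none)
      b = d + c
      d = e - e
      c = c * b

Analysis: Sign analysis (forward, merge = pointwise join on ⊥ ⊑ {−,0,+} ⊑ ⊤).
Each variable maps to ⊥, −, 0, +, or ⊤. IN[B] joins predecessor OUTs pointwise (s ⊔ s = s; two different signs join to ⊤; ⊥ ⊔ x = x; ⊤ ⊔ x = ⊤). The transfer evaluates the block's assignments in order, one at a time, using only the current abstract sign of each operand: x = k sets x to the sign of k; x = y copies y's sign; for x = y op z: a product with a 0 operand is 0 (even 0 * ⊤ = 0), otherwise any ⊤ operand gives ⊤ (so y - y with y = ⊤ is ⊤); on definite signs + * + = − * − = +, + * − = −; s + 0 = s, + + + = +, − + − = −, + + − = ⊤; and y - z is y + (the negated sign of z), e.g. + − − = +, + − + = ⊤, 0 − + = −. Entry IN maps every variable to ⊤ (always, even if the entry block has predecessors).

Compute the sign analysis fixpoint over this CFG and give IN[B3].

Answer: {a: -, b: ⊤, c: +, d: ⊤, e: ⊤, f: ⊤}

Trace:
Fixpoint table:
  B0:  IN=(all ⊤)  OUT={a:-; rest ⊤}
  B1:  IN={a:-; rest ⊤}  OUT={a:-, c:+, f:+; rest ⊤}
  B2:  IN={a:-, c:+, f:+; rest ⊤}  OUT={a:-, c:+; rest ⊤}
  B3:  IN={a:-, c:+; rest ⊤}  OUT={a:-; rest ⊤}

Merge at B3: IN[B3] = OUT[B2] = {a: -, b: ⊤, c: +, d: ⊤, e: ⊤, f: ⊤}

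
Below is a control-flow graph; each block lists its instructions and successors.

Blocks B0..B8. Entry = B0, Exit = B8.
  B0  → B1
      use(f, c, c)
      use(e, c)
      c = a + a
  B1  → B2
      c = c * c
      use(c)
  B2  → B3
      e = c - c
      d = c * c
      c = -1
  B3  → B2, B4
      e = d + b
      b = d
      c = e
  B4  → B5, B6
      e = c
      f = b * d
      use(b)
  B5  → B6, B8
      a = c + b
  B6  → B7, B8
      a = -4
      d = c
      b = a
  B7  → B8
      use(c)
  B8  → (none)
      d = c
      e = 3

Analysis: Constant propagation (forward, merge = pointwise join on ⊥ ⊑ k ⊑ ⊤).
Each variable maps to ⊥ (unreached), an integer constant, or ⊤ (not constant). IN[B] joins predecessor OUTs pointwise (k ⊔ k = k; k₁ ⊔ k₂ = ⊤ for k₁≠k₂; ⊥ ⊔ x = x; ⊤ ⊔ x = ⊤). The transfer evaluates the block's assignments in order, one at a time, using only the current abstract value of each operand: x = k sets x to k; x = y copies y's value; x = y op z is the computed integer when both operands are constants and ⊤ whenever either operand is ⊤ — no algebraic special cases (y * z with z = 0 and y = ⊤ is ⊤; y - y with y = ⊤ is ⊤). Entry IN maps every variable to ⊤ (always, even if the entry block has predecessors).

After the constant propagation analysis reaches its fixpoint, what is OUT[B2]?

Answer: {a: ⊤, b: ⊤, c: -1, d: ⊤, e: ⊤, f: ⊤}

Working:
Fixpoint table:
  B0:   IN=(all ⊤)   OUT=(all ⊤)
  B1:   IN=(all ⊤)   OUT=(all ⊤)
  B2:   IN=(all ⊤)   OUT={c:-1; rest ⊤}
  B3:   IN={c:-1; rest ⊤}   OUT=(all ⊤)
  B4:   IN=(all ⊤)   OUT=(all ⊤)
  B5:   IN=(all ⊤)   OUT=(all ⊤)
  B6:   IN=(all ⊤)   OUT={a:-4, b:-4; rest ⊤}
  B7:   IN={a:-4, b:-4; rest ⊤}   OUT={a:-4, b:-4; rest ⊤}
  B8:   IN=(all ⊤)   OUT={e:3; rest ⊤}

Merge at B2: IN[B2] = OUT[B1] ⊔ OUT[B3] = {a: ⊤, b: ⊤, c: ⊤, d: ⊤, e: ⊤, f: ⊤}
Applying B2's transfer function to that IN value gives OUT[B2] (row B2 above).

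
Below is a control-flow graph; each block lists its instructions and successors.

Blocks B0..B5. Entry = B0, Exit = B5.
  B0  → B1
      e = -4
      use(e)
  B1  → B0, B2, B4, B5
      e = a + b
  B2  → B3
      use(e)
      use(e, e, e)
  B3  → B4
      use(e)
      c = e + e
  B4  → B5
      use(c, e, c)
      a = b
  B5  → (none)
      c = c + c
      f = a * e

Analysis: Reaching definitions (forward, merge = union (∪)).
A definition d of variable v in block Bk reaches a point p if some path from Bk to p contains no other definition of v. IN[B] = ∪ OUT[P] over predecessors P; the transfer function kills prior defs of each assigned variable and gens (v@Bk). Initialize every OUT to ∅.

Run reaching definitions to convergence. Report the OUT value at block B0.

Per-block solution:
  B0:   IN={e@B1}   OUT={e@B0}
  B1:   IN={e@B0}   OUT={e@B1}
  B2:   IN={e@B1}   OUT={e@B1}
  B3:   IN={e@B1}   OUT={c@B3, e@B1}
  B4:   IN={c@B3, e@B1}   OUT={a@B4, c@B3, e@B1}
  B5:   IN={a@B4, c@B3, e@B1}   OUT={a@B4, c@B5, e@B1, f@B5}

Merge at B0 (entry node, so the boundary value {} is joined with the incoming edge(s)): IN[B0] = {} ⊔ OUT[B1] = {e@B1}
Applying B0's transfer function to that IN value gives OUT[B0] (row B0 above).

Answer: {e@B0}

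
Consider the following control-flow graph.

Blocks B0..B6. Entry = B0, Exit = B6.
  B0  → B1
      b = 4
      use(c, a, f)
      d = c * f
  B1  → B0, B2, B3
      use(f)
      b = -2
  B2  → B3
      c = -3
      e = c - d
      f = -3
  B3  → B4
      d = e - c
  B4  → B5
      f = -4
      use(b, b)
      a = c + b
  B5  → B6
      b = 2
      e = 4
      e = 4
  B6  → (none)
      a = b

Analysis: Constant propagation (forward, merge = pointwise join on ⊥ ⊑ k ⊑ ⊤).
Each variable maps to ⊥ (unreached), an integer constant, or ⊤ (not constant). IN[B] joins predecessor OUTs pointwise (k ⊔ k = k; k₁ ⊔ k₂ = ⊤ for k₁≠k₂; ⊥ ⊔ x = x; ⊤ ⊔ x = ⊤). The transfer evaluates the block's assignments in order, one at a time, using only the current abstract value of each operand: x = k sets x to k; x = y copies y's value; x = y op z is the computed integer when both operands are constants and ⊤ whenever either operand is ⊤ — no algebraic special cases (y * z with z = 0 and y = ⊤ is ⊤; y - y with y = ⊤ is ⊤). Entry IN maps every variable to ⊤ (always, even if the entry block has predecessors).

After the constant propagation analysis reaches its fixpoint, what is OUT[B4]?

Answer: {a: ⊤, b: -2, c: ⊤, d: ⊤, e: ⊤, f: -4}

Derivation:
Converged values:
  B0: | IN=(all ⊤) | OUT={b:4; rest ⊤}
  B1: | IN={b:4; rest ⊤} | OUT={b:-2; rest ⊤}
  B2: | IN={b:-2; rest ⊤} | OUT={b:-2, c:-3, f:-3; rest ⊤}
  B3: | IN={b:-2; rest ⊤} | OUT={b:-2; rest ⊤}
  B4: | IN={b:-2; rest ⊤} | OUT={b:-2, f:-4; rest ⊤}
  B5: | IN={b:-2, f:-4; rest ⊤} | OUT={b:2, e:4, f:-4; rest ⊤}
  B6: | IN={b:2, e:4, f:-4; rest ⊤} | OUT={a:2, b:2, e:4, f:-4; rest ⊤}

Merge at B4: IN[B4] = OUT[B3] = {a: ⊤, b: -2, c: ⊤, d: ⊤, e: ⊤, f: ⊤}
Applying B4's transfer function to that IN value gives OUT[B4] (row B4 above).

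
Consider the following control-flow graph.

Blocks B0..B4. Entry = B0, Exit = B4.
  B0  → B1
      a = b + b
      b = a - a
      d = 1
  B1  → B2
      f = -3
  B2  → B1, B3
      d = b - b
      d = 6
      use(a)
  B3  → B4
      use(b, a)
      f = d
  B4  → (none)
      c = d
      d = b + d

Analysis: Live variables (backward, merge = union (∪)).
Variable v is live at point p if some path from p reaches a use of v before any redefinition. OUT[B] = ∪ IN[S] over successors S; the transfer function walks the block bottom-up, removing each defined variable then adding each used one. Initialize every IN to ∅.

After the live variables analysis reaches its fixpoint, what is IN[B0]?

Per-block solution:
  B0: | IN={b} | OUT={a, b}
  B1: | IN={a, b} | OUT={a, b}
  B2: | IN={a, b} | OUT={a, b, d}
  B3: | IN={a, b, d} | OUT={b, d}
  B4: | IN={b, d} | OUT={}

Merge at B0: OUT[B0] = IN[B1] = {a, b}
Applying B0's transfer function to that OUT value gives IN[B0] (row B0 above).

Answer: {b}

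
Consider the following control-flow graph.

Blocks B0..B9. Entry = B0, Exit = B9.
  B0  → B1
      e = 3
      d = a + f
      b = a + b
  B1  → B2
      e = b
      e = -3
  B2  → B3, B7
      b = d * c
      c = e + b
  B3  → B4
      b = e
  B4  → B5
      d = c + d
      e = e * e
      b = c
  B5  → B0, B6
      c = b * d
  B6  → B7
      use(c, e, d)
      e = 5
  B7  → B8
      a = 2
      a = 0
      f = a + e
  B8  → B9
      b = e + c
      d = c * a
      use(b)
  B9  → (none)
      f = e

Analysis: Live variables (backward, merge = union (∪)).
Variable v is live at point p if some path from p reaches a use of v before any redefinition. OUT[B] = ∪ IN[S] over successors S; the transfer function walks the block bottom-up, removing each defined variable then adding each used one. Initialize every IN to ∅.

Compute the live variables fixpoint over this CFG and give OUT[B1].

Answer: {a, c, d, e, f}

Derivation:
Converged values:
  B0:  IN={a, b, c, f}  OUT={a, b, c, d, f}
  B1:  IN={a, b, c, d, f}  OUT={a, c, d, e, f}
  B2:  IN={a, c, d, e, f}  OUT={a, c, d, e, f}
  B3:  IN={a, c, d, e, f}  OUT={a, c, d, e, f}
  B4:  IN={a, c, d, e, f}  OUT={a, b, d, e, f}
  B5:  IN={a, b, d, e, f}  OUT={a, b, c, d, e, f}
  B6:  IN={c, d, e}  OUT={c, e}
  B7:  IN={c, e}  OUT={a, c, e}
  B8:  IN={a, c, e}  OUT={e}
  B9:  IN={e}  OUT={}

Merge at B1: OUT[B1] = IN[B2] = {a, c, d, e, f}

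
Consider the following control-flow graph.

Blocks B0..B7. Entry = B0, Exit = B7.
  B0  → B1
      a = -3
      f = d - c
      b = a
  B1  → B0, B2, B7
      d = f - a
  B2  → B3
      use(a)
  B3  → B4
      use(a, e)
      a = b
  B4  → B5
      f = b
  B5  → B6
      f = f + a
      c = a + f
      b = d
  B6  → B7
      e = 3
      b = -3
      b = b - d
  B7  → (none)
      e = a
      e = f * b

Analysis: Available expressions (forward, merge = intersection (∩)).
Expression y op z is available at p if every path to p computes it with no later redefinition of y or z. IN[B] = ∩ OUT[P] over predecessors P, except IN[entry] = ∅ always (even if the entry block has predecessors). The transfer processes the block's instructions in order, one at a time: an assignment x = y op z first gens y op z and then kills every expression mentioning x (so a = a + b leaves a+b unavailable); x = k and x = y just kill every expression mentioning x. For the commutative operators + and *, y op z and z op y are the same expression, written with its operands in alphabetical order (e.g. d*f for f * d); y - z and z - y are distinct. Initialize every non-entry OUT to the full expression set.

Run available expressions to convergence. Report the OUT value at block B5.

Converged values:
  B0:  IN={}  OUT={d-c}
  B1:  IN={d-c}  OUT={f-a}
  B2:  IN={f-a}  OUT={f-a}
  B3:  IN={f-a}  OUT={}
  B4:  IN={}  OUT={}
  B5:  IN={}  OUT={a+f}
  B6:  IN={a+f}  OUT={a+f}
  B7:  IN={}  OUT={b*f}

Merge at B5: IN[B5] = OUT[B4] = {}
Applying B5's transfer function to that IN value gives OUT[B5] (row B5 above).

Answer: {a+f}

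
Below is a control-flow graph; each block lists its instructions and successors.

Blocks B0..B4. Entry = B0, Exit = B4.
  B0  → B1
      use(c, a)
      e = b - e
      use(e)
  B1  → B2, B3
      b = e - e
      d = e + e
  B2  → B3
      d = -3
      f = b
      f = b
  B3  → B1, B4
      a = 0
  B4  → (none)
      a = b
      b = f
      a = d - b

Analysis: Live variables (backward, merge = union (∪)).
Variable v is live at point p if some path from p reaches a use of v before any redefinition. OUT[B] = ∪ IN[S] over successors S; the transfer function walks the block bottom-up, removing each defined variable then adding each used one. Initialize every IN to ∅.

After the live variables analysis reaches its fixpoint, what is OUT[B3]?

Answer: {b, d, e, f}

Derivation:
Fixpoint table:
  B0: | IN={a, b, c, e, f} | OUT={e, f}
  B1: | IN={e, f} | OUT={b, d, e, f}
  B2: | IN={b, e} | OUT={b, d, e, f}
  B3: | IN={b, d, e, f} | OUT={b, d, e, f}
  B4: | IN={b, d, f} | OUT={}

Merge at B3: OUT[B3] = IN[B1] ⊔ IN[B4] = {b, d, e, f}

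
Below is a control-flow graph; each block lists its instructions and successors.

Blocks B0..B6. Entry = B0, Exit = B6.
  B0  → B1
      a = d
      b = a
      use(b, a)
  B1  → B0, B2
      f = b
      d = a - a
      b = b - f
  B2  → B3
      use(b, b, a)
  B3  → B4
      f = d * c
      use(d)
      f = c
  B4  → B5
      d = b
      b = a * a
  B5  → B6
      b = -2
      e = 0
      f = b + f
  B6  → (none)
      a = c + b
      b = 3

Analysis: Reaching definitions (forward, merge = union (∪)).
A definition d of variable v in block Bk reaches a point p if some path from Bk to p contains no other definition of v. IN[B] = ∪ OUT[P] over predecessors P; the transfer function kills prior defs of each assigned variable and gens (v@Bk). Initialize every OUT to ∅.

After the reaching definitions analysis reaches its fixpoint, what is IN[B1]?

Fixpoint table:
  B0:   IN={a@B0, b@B1, d@B1, f@B1}   OUT={a@B0, b@B0, d@B1, f@B1}
  B1:   IN={a@B0, b@B0, d@B1, f@B1}   OUT={a@B0, b@B1, d@B1, f@B1}
  B2:   IN={a@B0, b@B1, d@B1, f@B1}   OUT={a@B0, b@B1, d@B1, f@B1}
  B3:   IN={a@B0, b@B1, d@B1, f@B1}   OUT={a@B0, b@B1, d@B1, f@B3}
  B4:   IN={a@B0, b@B1, d@B1, f@B3}   OUT={a@B0, b@B4, d@B4, f@B3}
  B5:   IN={a@B0, b@B4, d@B4, f@B3}   OUT={a@B0, b@B5, d@B4, e@B5, f@B5}
  B6:   IN={a@B0, b@B5, d@B4, e@B5, f@B5}   OUT={a@B6, b@B6, d@B4, e@B5, f@B5}

Merge at B1: IN[B1] = OUT[B0] = {a@B0, b@B0, d@B1, f@B1}

Answer: {a@B0, b@B0, d@B1, f@B1}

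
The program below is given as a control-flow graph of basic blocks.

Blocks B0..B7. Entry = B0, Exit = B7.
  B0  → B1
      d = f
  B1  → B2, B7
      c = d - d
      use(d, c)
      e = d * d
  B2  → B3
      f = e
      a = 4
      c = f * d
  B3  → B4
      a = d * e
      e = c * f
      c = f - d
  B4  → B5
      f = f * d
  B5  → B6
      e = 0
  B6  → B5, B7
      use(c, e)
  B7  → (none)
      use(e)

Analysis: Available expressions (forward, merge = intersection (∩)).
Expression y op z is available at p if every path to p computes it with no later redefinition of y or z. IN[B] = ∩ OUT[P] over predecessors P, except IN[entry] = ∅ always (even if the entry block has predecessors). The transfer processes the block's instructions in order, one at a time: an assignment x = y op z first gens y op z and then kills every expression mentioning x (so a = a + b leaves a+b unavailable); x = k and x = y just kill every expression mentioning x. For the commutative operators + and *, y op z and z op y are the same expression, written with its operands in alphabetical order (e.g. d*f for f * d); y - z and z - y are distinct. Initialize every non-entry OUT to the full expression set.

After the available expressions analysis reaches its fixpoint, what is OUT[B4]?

Answer: {d*d, d-d}

Derivation:
Per-block solution:
  B0:   IN={}   OUT={}
  B1:   IN={}   OUT={d*d, d-d}
  B2:   IN={d*d, d-d}   OUT={d*d, d*f, d-d}
  B3:   IN={d*d, d*f, d-d}   OUT={d*d, d*f, d-d, f-d}
  B4:   IN={d*d, d*f, d-d, f-d}   OUT={d*d, d-d}
  B5:   IN={d*d, d-d}   OUT={d*d, d-d}
  B6:   IN={d*d, d-d}   OUT={d*d, d-d}
  B7:   IN={d*d, d-d}   OUT={d*d, d-d}

Merge at B4: IN[B4] = OUT[B3] = {d*d, d*f, d-d, f-d}
Applying B4's transfer function to that IN value gives OUT[B4] (row B4 above).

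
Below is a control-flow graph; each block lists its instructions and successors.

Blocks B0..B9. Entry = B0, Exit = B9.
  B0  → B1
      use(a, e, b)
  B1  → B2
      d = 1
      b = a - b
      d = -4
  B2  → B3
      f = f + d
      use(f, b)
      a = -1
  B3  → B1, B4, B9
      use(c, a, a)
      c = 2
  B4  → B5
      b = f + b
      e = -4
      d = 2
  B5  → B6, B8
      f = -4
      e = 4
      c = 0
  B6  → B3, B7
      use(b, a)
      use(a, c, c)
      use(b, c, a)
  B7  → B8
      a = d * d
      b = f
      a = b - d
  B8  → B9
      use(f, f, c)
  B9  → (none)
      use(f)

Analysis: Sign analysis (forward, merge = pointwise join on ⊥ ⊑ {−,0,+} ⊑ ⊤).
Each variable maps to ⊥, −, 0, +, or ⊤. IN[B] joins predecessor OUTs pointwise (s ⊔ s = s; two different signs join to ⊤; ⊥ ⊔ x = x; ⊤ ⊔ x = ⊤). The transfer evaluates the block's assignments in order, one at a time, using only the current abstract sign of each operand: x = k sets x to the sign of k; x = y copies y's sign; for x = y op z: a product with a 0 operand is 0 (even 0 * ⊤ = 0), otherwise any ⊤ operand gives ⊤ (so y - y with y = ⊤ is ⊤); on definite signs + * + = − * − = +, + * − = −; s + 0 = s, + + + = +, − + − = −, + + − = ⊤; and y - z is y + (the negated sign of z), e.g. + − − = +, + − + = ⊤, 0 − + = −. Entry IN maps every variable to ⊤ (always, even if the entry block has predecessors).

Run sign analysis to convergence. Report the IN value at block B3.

Per-block solution:
  B0:   IN=(all ⊤)   OUT=(all ⊤)
  B1:   IN=(all ⊤)   OUT={d:-; rest ⊤}
  B2:   IN={d:-; rest ⊤}   OUT={a:-, d:-; rest ⊤}
  B3:   IN={a:-; rest ⊤}   OUT={a:-, c:+; rest ⊤}
  B4:   IN={a:-, c:+; rest ⊤}   OUT={a:-, c:+, d:+, e:-; rest ⊤}
  B5:   IN={a:-, c:+, d:+, e:-; rest ⊤}   OUT={a:-, c:0, d:+, e:+, f:-; rest ⊤}
  B6:   IN={a:-, c:0, d:+, e:+, f:-; rest ⊤}   OUT={a:-, c:0, d:+, e:+, f:-; rest ⊤}
  B7:   IN={a:-, c:0, d:+, e:+, f:-; rest ⊤}   OUT={a:-, b:-, c:0, d:+, e:+, f:-; rest ⊤}
  B8:   IN={a:-, c:0, d:+, e:+, f:-; rest ⊤}   OUT={a:-, c:0, d:+, e:+, f:-; rest ⊤}
  B9:   IN={a:-; rest ⊤}   OUT={a:-; rest ⊤}

Merge at B3: IN[B3] = OUT[B2] ⊔ OUT[B6] = {a: -, b: ⊤, c: ⊤, d: ⊤, e: ⊤, f: ⊤}

Answer: {a: -, b: ⊤, c: ⊤, d: ⊤, e: ⊤, f: ⊤}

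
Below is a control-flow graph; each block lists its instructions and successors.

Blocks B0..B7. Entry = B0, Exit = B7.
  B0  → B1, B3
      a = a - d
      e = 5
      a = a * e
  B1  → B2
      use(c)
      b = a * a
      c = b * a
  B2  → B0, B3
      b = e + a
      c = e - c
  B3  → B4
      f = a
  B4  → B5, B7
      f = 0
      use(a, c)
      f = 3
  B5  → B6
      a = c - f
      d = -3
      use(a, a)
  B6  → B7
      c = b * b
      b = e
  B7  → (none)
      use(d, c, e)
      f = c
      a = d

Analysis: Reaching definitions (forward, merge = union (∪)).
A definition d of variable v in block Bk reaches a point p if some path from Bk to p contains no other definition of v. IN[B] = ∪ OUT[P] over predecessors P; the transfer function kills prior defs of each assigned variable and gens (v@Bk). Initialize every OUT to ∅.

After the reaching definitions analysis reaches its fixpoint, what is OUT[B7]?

Answer: {a@B7, b@B2, b@B6, c@B2, c@B6, d@B5, e@B0, f@B7}

Derivation:
Converged values:
  B0: | IN={a@B0, b@B2, c@B2, e@B0} | OUT={a@B0, b@B2, c@B2, e@B0}
  B1: | IN={a@B0, b@B2, c@B2, e@B0} | OUT={a@B0, b@B1, c@B1, e@B0}
  B2: | IN={a@B0, b@B1, c@B1, e@B0} | OUT={a@B0, b@B2, c@B2, e@B0}
  B3: | IN={a@B0, b@B2, c@B2, e@B0} | OUT={a@B0, b@B2, c@B2, e@B0, f@B3}
  B4: | IN={a@B0, b@B2, c@B2, e@B0, f@B3} | OUT={a@B0, b@B2, c@B2, e@B0, f@B4}
  B5: | IN={a@B0, b@B2, c@B2, e@B0, f@B4} | OUT={a@B5, b@B2, c@B2, d@B5, e@B0, f@B4}
  B6: | IN={a@B5, b@B2, c@B2, d@B5, e@B0, f@B4} | OUT={a@B5, b@B6, c@B6, d@B5, e@B0, f@B4}
  B7: | IN={a@B0, a@B5, b@B2, b@B6, c@B2, c@B6, d@B5, e@B0, f@B4} | OUT={a@B7, b@B2, b@B6, c@B2, c@B6, d@B5, e@B0, f@B7}

Merge at B7: IN[B7] = OUT[B4] ⊔ OUT[B6] = {a@B0, a@B5, b@B2, b@B6, c@B2, c@B6, d@B5, e@B0, f@B4}
Applying B7's transfer function to that IN value gives OUT[B7] (row B7 above).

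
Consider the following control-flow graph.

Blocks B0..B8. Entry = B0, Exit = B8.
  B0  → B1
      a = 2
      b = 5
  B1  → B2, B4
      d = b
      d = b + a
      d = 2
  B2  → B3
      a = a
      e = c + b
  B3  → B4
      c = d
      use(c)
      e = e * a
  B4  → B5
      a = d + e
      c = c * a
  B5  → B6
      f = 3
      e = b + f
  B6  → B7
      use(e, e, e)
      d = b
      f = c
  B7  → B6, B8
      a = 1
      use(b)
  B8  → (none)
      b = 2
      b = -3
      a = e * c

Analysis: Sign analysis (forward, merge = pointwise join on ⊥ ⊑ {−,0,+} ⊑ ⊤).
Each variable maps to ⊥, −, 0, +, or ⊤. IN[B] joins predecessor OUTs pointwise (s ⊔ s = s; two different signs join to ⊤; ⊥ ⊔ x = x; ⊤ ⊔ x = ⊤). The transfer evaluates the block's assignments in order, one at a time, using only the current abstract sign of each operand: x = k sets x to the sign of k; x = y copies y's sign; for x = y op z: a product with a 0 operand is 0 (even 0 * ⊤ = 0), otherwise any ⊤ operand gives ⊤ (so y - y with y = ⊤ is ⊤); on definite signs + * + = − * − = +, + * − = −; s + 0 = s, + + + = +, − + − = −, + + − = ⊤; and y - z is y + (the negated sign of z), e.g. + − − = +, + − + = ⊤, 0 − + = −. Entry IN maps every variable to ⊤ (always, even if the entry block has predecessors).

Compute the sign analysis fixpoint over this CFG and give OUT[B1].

Per-block solution:
  B0:   IN=(all ⊤)   OUT={a:+, b:+; rest ⊤}
  B1:   IN={a:+, b:+; rest ⊤}   OUT={a:+, b:+, d:+; rest ⊤}
  B2:   IN={a:+, b:+, d:+; rest ⊤}   OUT={a:+, b:+, d:+; rest ⊤}
  B3:   IN={a:+, b:+, d:+; rest ⊤}   OUT={a:+, b:+, c:+, d:+; rest ⊤}
  B4:   IN={a:+, b:+, d:+; rest ⊤}   OUT={b:+, d:+; rest ⊤}
  B5:   IN={b:+, d:+; rest ⊤}   OUT={b:+, d:+, e:+, f:+; rest ⊤}
  B6:   IN={b:+, d:+, e:+; rest ⊤}   OUT={b:+, d:+, e:+; rest ⊤}
  B7:   IN={b:+, d:+, e:+; rest ⊤}   OUT={a:+, b:+, d:+, e:+; rest ⊤}
  B8:   IN={a:+, b:+, d:+, e:+; rest ⊤}   OUT={b:-, d:+, e:+; rest ⊤}

Merge at B1: IN[B1] = OUT[B0] = {a: +, b: +, c: ⊤, d: ⊤, e: ⊤, f: ⊤}
Applying B1's transfer function to that IN value gives OUT[B1] (row B1 above).

Answer: {a: +, b: +, c: ⊤, d: +, e: ⊤, f: ⊤}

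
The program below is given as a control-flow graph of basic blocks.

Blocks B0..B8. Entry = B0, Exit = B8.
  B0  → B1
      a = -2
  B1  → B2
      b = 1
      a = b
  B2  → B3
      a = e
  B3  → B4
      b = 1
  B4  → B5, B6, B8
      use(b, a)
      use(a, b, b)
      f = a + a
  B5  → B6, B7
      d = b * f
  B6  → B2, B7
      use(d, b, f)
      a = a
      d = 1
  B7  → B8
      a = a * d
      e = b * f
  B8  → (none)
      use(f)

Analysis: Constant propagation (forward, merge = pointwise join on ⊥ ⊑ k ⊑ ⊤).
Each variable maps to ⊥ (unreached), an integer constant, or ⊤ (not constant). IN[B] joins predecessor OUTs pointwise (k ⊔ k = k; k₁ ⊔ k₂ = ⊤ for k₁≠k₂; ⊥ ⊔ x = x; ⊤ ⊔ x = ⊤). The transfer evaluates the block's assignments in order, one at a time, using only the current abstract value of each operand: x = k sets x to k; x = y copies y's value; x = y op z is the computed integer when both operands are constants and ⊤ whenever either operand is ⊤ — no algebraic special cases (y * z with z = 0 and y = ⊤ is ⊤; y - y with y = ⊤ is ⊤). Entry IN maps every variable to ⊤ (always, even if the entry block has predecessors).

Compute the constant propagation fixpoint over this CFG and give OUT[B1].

Converged values:
  B0:   IN=(all ⊤)   OUT={a:-2; rest ⊤}
  B1:   IN={a:-2; rest ⊤}   OUT={a:1, b:1; rest ⊤}
  B2:   IN={b:1; rest ⊤}   OUT={b:1; rest ⊤}
  B3:   IN={b:1; rest ⊤}   OUT={b:1; rest ⊤}
  B4:   IN={b:1; rest ⊤}   OUT={b:1; rest ⊤}
  B5:   IN={b:1; rest ⊤}   OUT={b:1; rest ⊤}
  B6:   IN={b:1; rest ⊤}   OUT={b:1, d:1; rest ⊤}
  B7:   IN={b:1; rest ⊤}   OUT={b:1; rest ⊤}
  B8:   IN={b:1; rest ⊤}   OUT={b:1; rest ⊤}

Merge at B1: IN[B1] = OUT[B0] = {a: -2, b: ⊤, c: ⊤, d: ⊤, e: ⊤, f: ⊤}
Applying B1's transfer function to that IN value gives OUT[B1] (row B1 above).

Answer: {a: 1, b: 1, c: ⊤, d: ⊤, e: ⊤, f: ⊤}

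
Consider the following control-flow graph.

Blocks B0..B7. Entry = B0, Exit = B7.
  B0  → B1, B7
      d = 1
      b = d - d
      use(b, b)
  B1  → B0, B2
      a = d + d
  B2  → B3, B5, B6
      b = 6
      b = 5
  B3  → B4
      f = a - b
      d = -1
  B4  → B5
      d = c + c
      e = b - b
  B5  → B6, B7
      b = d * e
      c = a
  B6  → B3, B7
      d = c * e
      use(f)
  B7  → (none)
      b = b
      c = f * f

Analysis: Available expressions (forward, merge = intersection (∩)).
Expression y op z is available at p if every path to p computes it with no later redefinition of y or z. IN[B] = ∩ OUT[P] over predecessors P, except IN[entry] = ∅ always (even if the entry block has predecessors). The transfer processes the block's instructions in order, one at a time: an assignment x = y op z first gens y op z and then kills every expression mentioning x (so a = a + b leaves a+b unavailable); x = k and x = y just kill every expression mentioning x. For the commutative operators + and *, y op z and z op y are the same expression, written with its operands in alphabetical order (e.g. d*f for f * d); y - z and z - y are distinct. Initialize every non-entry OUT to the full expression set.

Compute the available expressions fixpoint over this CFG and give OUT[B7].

Per-block solution:
  B0:   IN={}   OUT={d-d}
  B1:   IN={d-d}   OUT={d+d, d-d}
  B2:   IN={d+d, d-d}   OUT={d+d, d-d}
  B3:   IN={}   OUT={a-b}
  B4:   IN={a-b}   OUT={a-b, b-b, c+c}
  B5:   IN={}   OUT={d*e}
  B6:   IN={}   OUT={c*e}
  B7:   IN={}   OUT={f*f}

Merge at B7: IN[B7] = OUT[B0] ∩ OUT[B5] ∩ OUT[B6] = {}
Applying B7's transfer function to that IN value gives OUT[B7] (row B7 above).

Answer: {f*f}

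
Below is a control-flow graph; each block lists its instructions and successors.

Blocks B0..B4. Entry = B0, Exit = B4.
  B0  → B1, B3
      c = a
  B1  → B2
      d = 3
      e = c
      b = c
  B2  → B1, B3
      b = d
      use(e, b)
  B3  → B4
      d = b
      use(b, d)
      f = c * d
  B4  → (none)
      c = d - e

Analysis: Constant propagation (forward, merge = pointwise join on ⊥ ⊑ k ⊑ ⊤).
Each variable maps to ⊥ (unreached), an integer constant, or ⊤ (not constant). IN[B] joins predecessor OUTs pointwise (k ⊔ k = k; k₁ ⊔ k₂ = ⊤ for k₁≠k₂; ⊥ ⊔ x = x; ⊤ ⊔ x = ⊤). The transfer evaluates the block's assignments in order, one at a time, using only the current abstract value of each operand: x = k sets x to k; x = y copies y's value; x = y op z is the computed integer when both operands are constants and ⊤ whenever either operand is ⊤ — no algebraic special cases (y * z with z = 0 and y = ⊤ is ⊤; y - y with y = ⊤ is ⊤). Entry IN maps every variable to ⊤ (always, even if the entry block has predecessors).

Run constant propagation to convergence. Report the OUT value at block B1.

Answer: {a: ⊤, b: ⊤, c: ⊤, d: 3, e: ⊤, f: ⊤}

Working:
Per-block solution:
  B0: | IN=(all ⊤) | OUT=(all ⊤)
  B1: | IN=(all ⊤) | OUT={d:3; rest ⊤}
  B2: | IN={d:3; rest ⊤} | OUT={b:3, d:3; rest ⊤}
  B3: | IN=(all ⊤) | OUT=(all ⊤)
  B4: | IN=(all ⊤) | OUT=(all ⊤)

Merge at B1: IN[B1] = OUT[B0] ⊔ OUT[B2] = {a: ⊤, b: ⊤, c: ⊤, d: ⊤, e: ⊤, f: ⊤}
Applying B1's transfer function to that IN value gives OUT[B1] (row B1 above).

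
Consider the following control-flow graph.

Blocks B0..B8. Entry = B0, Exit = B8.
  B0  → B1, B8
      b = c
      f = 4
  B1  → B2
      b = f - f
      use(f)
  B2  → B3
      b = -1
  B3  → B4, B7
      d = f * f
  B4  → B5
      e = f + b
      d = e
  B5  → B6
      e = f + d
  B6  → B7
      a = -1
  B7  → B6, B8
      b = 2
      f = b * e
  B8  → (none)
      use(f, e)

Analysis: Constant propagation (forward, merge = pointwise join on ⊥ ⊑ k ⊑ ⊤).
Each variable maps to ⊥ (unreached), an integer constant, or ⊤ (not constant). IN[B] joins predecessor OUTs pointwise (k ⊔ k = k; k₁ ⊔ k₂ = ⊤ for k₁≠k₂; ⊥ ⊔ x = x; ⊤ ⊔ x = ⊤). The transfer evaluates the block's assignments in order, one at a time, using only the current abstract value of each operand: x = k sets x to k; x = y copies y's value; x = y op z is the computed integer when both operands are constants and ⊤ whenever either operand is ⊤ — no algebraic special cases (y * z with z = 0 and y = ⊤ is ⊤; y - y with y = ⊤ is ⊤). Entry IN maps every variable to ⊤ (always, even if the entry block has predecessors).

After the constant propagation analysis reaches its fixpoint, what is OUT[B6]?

Answer: {a: -1, b: ⊤, c: ⊤, d: ⊤, e: ⊤, f: ⊤}

Trace:
Per-block solution:
  B0:  IN=(all ⊤)  OUT={f:4; rest ⊤}
  B1:  IN={f:4; rest ⊤}  OUT={b:0, f:4; rest ⊤}
  B2:  IN={b:0, f:4; rest ⊤}  OUT={b:-1, f:4; rest ⊤}
  B3:  IN={b:-1, f:4; rest ⊤}  OUT={b:-1, d:16, f:4; rest ⊤}
  B4:  IN={b:-1, d:16, f:4; rest ⊤}  OUT={b:-1, d:3, e:3, f:4; rest ⊤}
  B5:  IN={b:-1, d:3, e:3, f:4; rest ⊤}  OUT={b:-1, d:3, e:7, f:4; rest ⊤}
  B6:  IN=(all ⊤)  OUT={a:-1; rest ⊤}
  B7:  IN=(all ⊤)  OUT={b:2; rest ⊤}
  B8:  IN=(all ⊤)  OUT=(all ⊤)

Merge at B6: IN[B6] = OUT[B5] ⊔ OUT[B7] = {a: ⊤, b: ⊤, c: ⊤, d: ⊤, e: ⊤, f: ⊤}
Applying B6's transfer function to that IN value gives OUT[B6] (row B6 above).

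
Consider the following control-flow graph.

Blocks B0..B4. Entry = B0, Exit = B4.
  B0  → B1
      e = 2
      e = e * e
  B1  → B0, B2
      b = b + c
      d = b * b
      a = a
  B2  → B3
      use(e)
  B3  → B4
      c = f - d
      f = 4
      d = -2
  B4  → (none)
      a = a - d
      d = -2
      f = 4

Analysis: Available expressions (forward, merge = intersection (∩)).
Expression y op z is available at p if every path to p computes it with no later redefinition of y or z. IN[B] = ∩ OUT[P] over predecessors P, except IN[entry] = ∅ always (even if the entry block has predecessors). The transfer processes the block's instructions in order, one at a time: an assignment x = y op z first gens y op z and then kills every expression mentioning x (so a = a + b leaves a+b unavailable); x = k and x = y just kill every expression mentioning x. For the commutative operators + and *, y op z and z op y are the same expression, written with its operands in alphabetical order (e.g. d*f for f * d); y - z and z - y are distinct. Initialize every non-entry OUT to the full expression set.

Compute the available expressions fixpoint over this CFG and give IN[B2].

Per-block solution:
  B0:   IN={}   OUT={}
  B1:   IN={}   OUT={b*b}
  B2:   IN={b*b}   OUT={b*b}
  B3:   IN={b*b}   OUT={b*b}
  B4:   IN={b*b}   OUT={b*b}

Merge at B2: IN[B2] = OUT[B1] = {b*b}

Answer: {b*b}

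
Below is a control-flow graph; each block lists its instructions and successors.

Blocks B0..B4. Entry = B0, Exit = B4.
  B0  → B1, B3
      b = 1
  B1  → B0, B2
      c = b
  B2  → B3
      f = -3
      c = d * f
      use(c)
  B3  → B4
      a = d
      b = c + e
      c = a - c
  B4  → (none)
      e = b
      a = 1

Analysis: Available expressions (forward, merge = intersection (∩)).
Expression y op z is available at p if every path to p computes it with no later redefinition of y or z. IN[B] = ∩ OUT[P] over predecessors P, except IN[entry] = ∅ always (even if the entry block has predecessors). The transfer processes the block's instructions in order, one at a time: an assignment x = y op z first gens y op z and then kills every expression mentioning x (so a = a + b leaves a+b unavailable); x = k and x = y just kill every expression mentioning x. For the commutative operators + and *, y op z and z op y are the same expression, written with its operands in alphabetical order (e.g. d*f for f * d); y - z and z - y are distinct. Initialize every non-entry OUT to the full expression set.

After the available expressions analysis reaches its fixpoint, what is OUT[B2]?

Fixpoint table:
  B0:  IN={}  OUT={}
  B1:  IN={}  OUT={}
  B2:  IN={}  OUT={d*f}
  B3:  IN={}  OUT={}
  B4:  IN={}  OUT={}

Merge at B2: IN[B2] = OUT[B1] = {}
Applying B2's transfer function to that IN value gives OUT[B2] (row B2 above).

Answer: {d*f}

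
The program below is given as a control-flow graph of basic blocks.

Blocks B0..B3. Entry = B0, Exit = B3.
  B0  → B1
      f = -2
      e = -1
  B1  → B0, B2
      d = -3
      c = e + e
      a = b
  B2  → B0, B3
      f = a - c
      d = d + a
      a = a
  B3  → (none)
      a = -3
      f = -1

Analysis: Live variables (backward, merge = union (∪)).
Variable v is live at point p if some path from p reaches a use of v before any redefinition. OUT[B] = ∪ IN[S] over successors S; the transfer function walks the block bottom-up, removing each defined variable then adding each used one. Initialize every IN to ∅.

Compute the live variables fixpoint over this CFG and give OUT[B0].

Answer: {b, e}

Trace:
Fixpoint table:
  B0:  IN={b}  OUT={b, e}
  B1:  IN={b, e}  OUT={a, b, c, d}
  B2:  IN={a, b, c, d}  OUT={b}
  B3:  IN={}  OUT={}

Merge at B0: OUT[B0] = IN[B1] = {b, e}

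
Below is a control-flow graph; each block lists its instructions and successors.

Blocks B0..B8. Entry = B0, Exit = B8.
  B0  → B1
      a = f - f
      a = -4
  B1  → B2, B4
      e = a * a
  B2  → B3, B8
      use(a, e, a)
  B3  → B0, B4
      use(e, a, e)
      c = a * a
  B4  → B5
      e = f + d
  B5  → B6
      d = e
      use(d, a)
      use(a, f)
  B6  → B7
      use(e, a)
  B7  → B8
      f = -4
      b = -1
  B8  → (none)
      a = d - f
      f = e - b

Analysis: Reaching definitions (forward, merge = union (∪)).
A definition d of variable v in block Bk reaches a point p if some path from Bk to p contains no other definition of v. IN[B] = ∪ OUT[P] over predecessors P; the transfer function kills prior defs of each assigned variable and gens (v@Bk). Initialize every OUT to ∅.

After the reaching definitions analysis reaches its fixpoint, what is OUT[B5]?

Fixpoint table:
  B0:   IN={a@B0, c@B3, e@B1}   OUT={a@B0, c@B3, e@B1}
  B1:   IN={a@B0, c@B3, e@B1}   OUT={a@B0, c@B3, e@B1}
  B2:   IN={a@B0, c@B3, e@B1}   OUT={a@B0, c@B3, e@B1}
  B3:   IN={a@B0, c@B3, e@B1}   OUT={a@B0, c@B3, e@B1}
  B4:   IN={a@B0, c@B3, e@B1}   OUT={a@B0, c@B3, e@B4}
  B5:   IN={a@B0, c@B3, e@B4}   OUT={a@B0, c@B3, d@B5, e@B4}
  B6:   IN={a@B0, c@B3, d@B5, e@B4}   OUT={a@B0, c@B3, d@B5, e@B4}
  B7:   IN={a@B0, c@B3, d@B5, e@B4}   OUT={a@B0, b@B7, c@B3, d@B5, e@B4, f@B7}
  B8:   IN={a@B0, b@B7, c@B3, d@B5, e@B1, e@B4, f@B7}   OUT={a@B8, b@B7, c@B3, d@B5, e@B1, e@B4, f@B8}

Merge at B5: IN[B5] = OUT[B4] = {a@B0, c@B3, e@B4}
Applying B5's transfer function to that IN value gives OUT[B5] (row B5 above).

Answer: {a@B0, c@B3, d@B5, e@B4}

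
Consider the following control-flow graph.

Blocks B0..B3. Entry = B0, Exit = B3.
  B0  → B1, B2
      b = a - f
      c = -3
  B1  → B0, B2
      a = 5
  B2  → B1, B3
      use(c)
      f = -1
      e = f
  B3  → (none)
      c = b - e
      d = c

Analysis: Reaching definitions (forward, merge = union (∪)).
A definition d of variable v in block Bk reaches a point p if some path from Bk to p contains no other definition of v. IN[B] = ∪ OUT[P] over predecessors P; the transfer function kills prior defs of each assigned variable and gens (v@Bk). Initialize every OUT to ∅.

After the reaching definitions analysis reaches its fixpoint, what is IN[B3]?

Fixpoint table:
  B0:   IN={a@B1, b@B0, c@B0, e@B2, f@B2}   OUT={a@B1, b@B0, c@B0, e@B2, f@B2}
  B1:   IN={a@B1, b@B0, c@B0, e@B2, f@B2}   OUT={a@B1, b@B0, c@B0, e@B2, f@B2}
  B2:   IN={a@B1, b@B0, c@B0, e@B2, f@B2}   OUT={a@B1, b@B0, c@B0, e@B2, f@B2}
  B3:   IN={a@B1, b@B0, c@B0, e@B2, f@B2}   OUT={a@B1, b@B0, c@B3, d@B3, e@B2, f@B2}

Merge at B3: IN[B3] = OUT[B2] = {a@B1, b@B0, c@B0, e@B2, f@B2}

Answer: {a@B1, b@B0, c@B0, e@B2, f@B2}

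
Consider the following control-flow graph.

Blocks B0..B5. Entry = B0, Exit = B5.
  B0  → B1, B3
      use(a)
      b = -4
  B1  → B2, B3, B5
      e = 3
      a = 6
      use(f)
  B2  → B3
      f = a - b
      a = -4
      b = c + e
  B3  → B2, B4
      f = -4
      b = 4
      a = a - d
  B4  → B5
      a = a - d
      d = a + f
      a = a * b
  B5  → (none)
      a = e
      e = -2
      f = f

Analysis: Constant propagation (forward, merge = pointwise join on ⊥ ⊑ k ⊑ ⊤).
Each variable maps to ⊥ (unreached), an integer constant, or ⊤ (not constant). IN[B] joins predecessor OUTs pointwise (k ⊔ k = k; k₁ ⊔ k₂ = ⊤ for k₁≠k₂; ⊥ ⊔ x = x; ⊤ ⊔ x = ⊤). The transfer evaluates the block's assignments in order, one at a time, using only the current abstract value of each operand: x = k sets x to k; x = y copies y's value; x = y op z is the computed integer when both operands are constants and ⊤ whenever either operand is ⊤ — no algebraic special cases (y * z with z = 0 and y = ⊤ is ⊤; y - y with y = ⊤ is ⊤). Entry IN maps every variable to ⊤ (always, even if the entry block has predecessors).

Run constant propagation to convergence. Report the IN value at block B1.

Converged values:
  B0:   IN=(all ⊤)   OUT={b:-4; rest ⊤}
  B1:   IN={b:-4; rest ⊤}   OUT={a:6, b:-4, e:3; rest ⊤}
  B2:   IN=(all ⊤)   OUT={a:-4; rest ⊤}
  B3:   IN=(all ⊤)   OUT={b:4, f:-4; rest ⊤}
  B4:   IN={b:4, f:-4; rest ⊤}   OUT={b:4, f:-4; rest ⊤}
  B5:   IN=(all ⊤)   OUT={e:-2; rest ⊤}

Merge at B1: IN[B1] = OUT[B0] = {a: ⊤, b: -4, c: ⊤, d: ⊤, e: ⊤, f: ⊤}

Answer: {a: ⊤, b: -4, c: ⊤, d: ⊤, e: ⊤, f: ⊤}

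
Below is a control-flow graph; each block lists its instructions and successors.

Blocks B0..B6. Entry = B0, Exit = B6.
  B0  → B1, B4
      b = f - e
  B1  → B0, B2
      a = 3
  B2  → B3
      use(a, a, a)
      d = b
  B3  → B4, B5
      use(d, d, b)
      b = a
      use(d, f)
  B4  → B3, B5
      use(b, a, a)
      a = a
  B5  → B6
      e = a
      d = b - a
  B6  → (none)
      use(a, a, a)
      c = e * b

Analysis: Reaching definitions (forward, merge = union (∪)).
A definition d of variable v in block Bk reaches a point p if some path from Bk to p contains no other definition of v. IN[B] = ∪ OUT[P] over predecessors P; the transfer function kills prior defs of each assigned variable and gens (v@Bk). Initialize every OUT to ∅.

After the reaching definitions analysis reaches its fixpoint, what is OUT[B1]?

Answer: {a@B1, b@B0}

Working:
Per-block solution:
  B0: | IN={a@B1, b@B0} | OUT={a@B1, b@B0}
  B1: | IN={a@B1, b@B0} | OUT={a@B1, b@B0}
  B2: | IN={a@B1, b@B0} | OUT={a@B1, b@B0, d@B2}
  B3: | IN={a@B1, a@B4, b@B0, b@B3, d@B2} | OUT={a@B1, a@B4, b@B3, d@B2}
  B4: | IN={a@B1, a@B4, b@B0, b@B3, d@B2} | OUT={a@B4, b@B0, b@B3, d@B2}
  B5: | IN={a@B1, a@B4, b@B0, b@B3, d@B2} | OUT={a@B1, a@B4, b@B0, b@B3, d@B5, e@B5}
  B6: | IN={a@B1, a@B4, b@B0, b@B3, d@B5, e@B5} | OUT={a@B1, a@B4, b@B0, b@B3, c@B6, d@B5, e@B5}

Merge at B1: IN[B1] = OUT[B0] = {a@B1, b@B0}
Applying B1's transfer function to that IN value gives OUT[B1] (row B1 above).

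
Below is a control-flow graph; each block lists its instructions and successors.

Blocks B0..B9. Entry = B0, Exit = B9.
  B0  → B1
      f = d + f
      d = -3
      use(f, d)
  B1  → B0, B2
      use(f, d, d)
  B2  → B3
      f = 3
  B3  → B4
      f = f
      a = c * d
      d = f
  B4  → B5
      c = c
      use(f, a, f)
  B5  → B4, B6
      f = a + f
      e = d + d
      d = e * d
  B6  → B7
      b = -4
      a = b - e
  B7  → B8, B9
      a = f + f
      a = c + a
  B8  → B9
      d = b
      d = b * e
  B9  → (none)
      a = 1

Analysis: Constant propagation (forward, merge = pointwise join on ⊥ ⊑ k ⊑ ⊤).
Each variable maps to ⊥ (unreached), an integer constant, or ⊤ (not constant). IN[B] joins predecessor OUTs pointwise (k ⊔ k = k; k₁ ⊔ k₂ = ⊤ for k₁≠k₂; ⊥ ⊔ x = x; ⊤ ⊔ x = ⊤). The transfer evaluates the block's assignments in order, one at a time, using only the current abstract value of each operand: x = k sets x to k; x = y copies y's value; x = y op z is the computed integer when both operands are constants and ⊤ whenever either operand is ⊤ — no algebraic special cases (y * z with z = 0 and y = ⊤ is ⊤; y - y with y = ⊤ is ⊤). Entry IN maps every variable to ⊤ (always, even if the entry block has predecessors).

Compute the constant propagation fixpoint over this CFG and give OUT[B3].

Converged values:
  B0: | IN=(all ⊤) | OUT={d:-3; rest ⊤}
  B1: | IN={d:-3; rest ⊤} | OUT={d:-3; rest ⊤}
  B2: | IN={d:-3; rest ⊤} | OUT={d:-3, f:3; rest ⊤}
  B3: | IN={d:-3, f:3; rest ⊤} | OUT={d:3, f:3; rest ⊤}
  B4: | IN=(all ⊤) | OUT=(all ⊤)
  B5: | IN=(all ⊤) | OUT=(all ⊤)
  B6: | IN=(all ⊤) | OUT={b:-4; rest ⊤}
  B7: | IN={b:-4; rest ⊤} | OUT={b:-4; rest ⊤}
  B8: | IN={b:-4; rest ⊤} | OUT={b:-4; rest ⊤}
  B9: | IN={b:-4; rest ⊤} | OUT={a:1, b:-4; rest ⊤}

Merge at B3: IN[B3] = OUT[B2] = {a: ⊤, b: ⊤, c: ⊤, d: -3, e: ⊤, f: 3}
Applying B3's transfer function to that IN value gives OUT[B3] (row B3 above).

Answer: {a: ⊤, b: ⊤, c: ⊤, d: 3, e: ⊤, f: 3}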